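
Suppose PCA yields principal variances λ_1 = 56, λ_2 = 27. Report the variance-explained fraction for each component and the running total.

Step 1 — total variance = trace(Sigma) = Σ λ_i = 56 + 27 = 83.

Step 2 — fraction explained by component i = λ_i / Σ λ:
  PC1: 56/83 = 0.6747
  PC2: 27/83 = 0.3253

Step 3 — cumulative fraction after k components = (λ_1 + ... + λ_k) / Σ λ:
  k = 1: 56/83 = 0.6747
  k = 2: (56 + 27)/83 = 83/83 = 1

Summary (fraction, with percent):

explained: PC1 0.6747 (67.47%), PC2 0.3253 (32.53%);  cumulative: 0.6747, 1


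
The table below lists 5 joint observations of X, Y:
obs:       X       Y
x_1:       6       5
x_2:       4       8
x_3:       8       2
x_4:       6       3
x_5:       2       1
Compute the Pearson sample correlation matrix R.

Step 1 — column means:
  mean(X) = (6 + 4 + 8 + 6 + 2) / 5 = 26/5 = 5.2
  mean(Y) = (5 + 8 + 2 + 3 + 1) / 5 = 19/5 = 3.8

Step 2 — sample variances and covariances s[i,j] = (1/(n-1)) · Σ_k (x_{k,i} - mean_i) · (x_{k,j} - mean_j), with n-1 = 4:
  s[X,X] = ((0.8)·(0.8) + (-1.2)·(-1.2) + (2.8)·(2.8) + (0.8)·(0.8) + (-3.2)·(-3.2)) / 4 = 20.8/4 = 5.2
  s[X,Y] = ((0.8)·(1.2) + (-1.2)·(4.2) + (2.8)·(-1.8) + (0.8)·(-0.8) + (-3.2)·(-2.8)) / 4 = -0.8/4 = -0.2
  s[Y,Y] = ((1.2)·(1.2) + (4.2)·(4.2) + (-1.8)·(-1.8) + (-0.8)·(-0.8) + (-2.8)·(-2.8)) / 4 = 30.8/4 = 7.7
  Sample standard deviations s_i = √(s[i,i]):
  s(X) = √(5.2) = 2.2804
  s(Y) = √(7.7) = 2.7749

Step 3 — r_{ij} = s_{ij} / (s_i · s_j):
  r[X,X] = 1 (diagonal).
  r[X,Y] = -0.2 / (2.2804 · 2.7749) = -0.2 / 6.3277 = -0.0316
  r[Y,Y] = 1 (diagonal).

R is symmetric with unit diagonal. Assembling:

R = [[1, -0.0316],
 [-0.0316, 1]]


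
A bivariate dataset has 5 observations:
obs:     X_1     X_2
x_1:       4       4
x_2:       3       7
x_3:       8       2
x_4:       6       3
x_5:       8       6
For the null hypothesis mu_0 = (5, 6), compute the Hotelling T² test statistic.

Step 1 — sample mean vector:
  mean(X_1) = (4 + 3 + 8 + 6 + 8) / 5 = 29/5 = 5.8
  mean(X_2) = (4 + 7 + 2 + 3 + 6) / 5 = 22/5 = 4.4
  x̄ = (5.8, 4.4),  deviation x̄ - mu_0 = (5.8, 4.4) - (5, 6) = (0.8, -1.6).

Step 2 — sample covariance matrix, S[i,j] = (1/(n-1)) · Σ_k (x_{k,i} - mean_i) · (x_{k,j} - mean_j), divisor n-1 = 4:
  S[X_1,X_1] = ((-1.8)·(-1.8) + (-2.8)·(-2.8) + (2.2)·(2.2) + (0.2)·(0.2) + (2.2)·(2.2)) / 4 = 20.8/4 = 5.2
  S[X_1,X_2] = ((-1.8)·(-0.4) + (-2.8)·(2.6) + (2.2)·(-2.4) + (0.2)·(-1.4) + (2.2)·(1.6)) / 4 = -8.6/4 = -2.15
  S[X_2,X_2] = ((-0.4)·(-0.4) + (2.6)·(2.6) + (-2.4)·(-2.4) + (-1.4)·(-1.4) + (1.6)·(1.6)) / 4 = 17.2/4 = 4.3
  S = [[5.2, -2.15],
 [-2.15, 4.3]].

Step 3 — invert S. det(S) = 5.2·4.3 - (-2.15)² = 17.7375.
  S^{-1} = (1/det) · [[d, -b], [-b, a]] = [[0.2424, 0.1212],
 [0.1212, 0.2932]].

Step 4 — quadratic form (x̄ - mu_0)^T · S^{-1} · (x̄ - mu_0):
  S^{-1} · (x̄ - mu_0) = (0, -0.3721),
  (x̄ - mu_0)^T · [...] = (0.8)·(0) + (-1.6)·(-0.3721) = 0.5953.

Step 5 — scale by n: T² = 5 · 0.5953 = 2.9767.

T² ≈ 2.9767


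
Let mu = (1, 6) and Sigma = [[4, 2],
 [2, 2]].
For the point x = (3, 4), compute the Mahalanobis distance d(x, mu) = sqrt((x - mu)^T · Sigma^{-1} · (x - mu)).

Step 1 — centre the observation: (x - mu) = (2, -2).

Step 2 — invert Sigma. det(Sigma) = 4·2 - (2)² = 4.
  Sigma^{-1} = (1/det) · [[d, -b], [-b, a]] = [[0.5, -0.5],
 [-0.5, 1]].

Step 3 — form the quadratic (x - mu)^T · Sigma^{-1} · (x - mu):
  Sigma^{-1} · (x - mu) = (2, -3).
  (x - mu)^T · [Sigma^{-1} · (x - mu)] = (2)·(2) + (-2)·(-3) = 10.

Step 4 — take square root: d = √(10) ≈ 3.1623.

d(x, mu) = √(10) ≈ 3.1623


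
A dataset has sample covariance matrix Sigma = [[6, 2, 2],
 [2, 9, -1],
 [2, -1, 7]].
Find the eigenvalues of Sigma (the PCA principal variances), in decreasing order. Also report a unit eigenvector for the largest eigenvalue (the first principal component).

Step 1 — characteristic polynomial p(λ) = det(λI - Sigma) = λ³ - tr·λ² + c_1·λ - det, where tr = trace, c_1 = sum of the principal 2×2 minors, det = det(Sigma):
  tr = 6 + 9 + 7 = 22,
  c_1 = (6·9 - (2)²) + (6·7 - (2)²) + (9·7 - (-1)²) = 50 + 38 + 62 = 150,
  det = 6·(9·7 - (-1)²) - (2)·((2)·7 - (-1)·(2)) + (2)·((2)·(-1) - 9·(2)) = 6·(62) - (2)·(16) + (2)·(-20) = 300.
  So p(λ) = λ³ - 22λ² + 150λ - 300.
Step 2 — look for an integer root (rational root theorem: any rational root is an integer divisor of 300). Testing λ = 10:
  p(10) = 1000 - 2200 + 1500 - 300 = 0  ✓
  Dividing out (λ - 10): p(λ) = (λ - 10)(λ² - 12λ + 30).
Step 3 — remaining eigenvalues from the quadratic λ² - 12λ + 30 = 0:
  Δ = 12² - 4·30 = 144 - 120 = 24,  λ = (12 ± √24)/2 = (12 ± 4.899)/2 ≈ 8.4495 or 3.5505.
  Sorted: λ_1 = 10,  λ_2 = 8.4495,  λ_3 = 3.5505  (check: sum = 22 = tr ✓).

Step 4 — unit eigenvector for λ_1 = 10: v spans the null space of (Sigma - λ_1 I), whose rows are
  r_1 = (-4, 2, 2),  r_2 = (2, -1, -1),  r_3 = (2, -1, -3).
  v is orthogonal to every row, so take v ∝ r_1 × r_3 = ((2)·(-3) - (2)·(-1), (2)·(2) - (-4)·(-3), (-4)·(-1) - (2)·(2)) = (-4, -8, 0).
  Rescale (divide by 4; multiply by -1 so the first nonzero entry is positive): u = (1, 2, 0).
  ||u|| = √((1)² + (2)² + (0)²) = √(5) ≈ 2.2361,  v_1 = u/||u|| ≈ (0.4472, 0.8944, 0) (||v_1|| = 1).

λ_1 = 10,  λ_2 = 8.4495,  λ_3 = 3.5505;  v_1 ≈ (0.4472, 0.8944, 0)


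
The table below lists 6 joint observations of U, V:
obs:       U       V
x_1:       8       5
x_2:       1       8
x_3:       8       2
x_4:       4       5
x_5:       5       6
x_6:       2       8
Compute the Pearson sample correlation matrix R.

Step 1 — column means:
  mean(U) = (8 + 1 + 8 + 4 + 5 + 2) / 6 = 28/6 = 4.6667
  mean(V) = (5 + 8 + 2 + 5 + 6 + 8) / 6 = 34/6 = 5.6667

Step 2 — sample variances and covariances s[i,j] = (1/(n-1)) · Σ_k (x_{k,i} - mean_i) · (x_{k,j} - mean_j), with n-1 = 5:
  s[U,U] = ((3.3333)·(3.3333) + (-3.6667)·(-3.6667) + (3.3333)·(3.3333) + (-0.6667)·(-0.6667) + (0.3333)·(0.3333) + (-2.6667)·(-2.6667)) / 5 = 43.3333/5 = 8.6667
  s[U,V] = ((3.3333)·(-0.6667) + (-3.6667)·(2.3333) + (3.3333)·(-3.6667) + (-0.6667)·(-0.6667) + (0.3333)·(0.3333) + (-2.6667)·(2.3333)) / 5 = -28.6667/5 = -5.7333
  s[V,V] = ((-0.6667)·(-0.6667) + (2.3333)·(2.3333) + (-3.6667)·(-3.6667) + (-0.6667)·(-0.6667) + (0.3333)·(0.3333) + (2.3333)·(2.3333)) / 5 = 25.3333/5 = 5.0667
  Sample standard deviations s_i = √(s[i,i]):
  s(U) = √(8.6667) = 2.9439
  s(V) = √(5.0667) = 2.2509

Step 3 — r_{ij} = s_{ij} / (s_i · s_j):
  r[U,U] = 1 (diagonal).
  r[U,V] = -5.7333 / (2.9439 · 2.2509) = -5.7333 / 6.6265 = -0.8652
  r[V,V] = 1 (diagonal).

R is symmetric with unit diagonal. Assembling:

R = [[1, -0.8652],
 [-0.8652, 1]]


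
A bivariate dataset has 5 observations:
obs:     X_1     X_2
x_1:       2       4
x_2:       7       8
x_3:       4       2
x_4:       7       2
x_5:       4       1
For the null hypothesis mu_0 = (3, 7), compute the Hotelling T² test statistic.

Step 1 — sample mean vector:
  mean(X_1) = (2 + 7 + 4 + 7 + 4) / 5 = 24/5 = 4.8
  mean(X_2) = (4 + 8 + 2 + 2 + 1) / 5 = 17/5 = 3.4
  x̄ = (4.8, 3.4),  deviation x̄ - mu_0 = (4.8, 3.4) - (3, 7) = (1.8, -3.6).

Step 2 — sample covariance matrix, S[i,j] = (1/(n-1)) · Σ_k (x_{k,i} - mean_i) · (x_{k,j} - mean_j), divisor n-1 = 4:
  S[X_1,X_1] = ((-2.8)·(-2.8) + (2.2)·(2.2) + (-0.8)·(-0.8) + (2.2)·(2.2) + (-0.8)·(-0.8)) / 4 = 18.8/4 = 4.7
  S[X_1,X_2] = ((-2.8)·(0.6) + (2.2)·(4.6) + (-0.8)·(-1.4) + (2.2)·(-1.4) + (-0.8)·(-2.4)) / 4 = 8.4/4 = 2.1
  S[X_2,X_2] = ((0.6)·(0.6) + (4.6)·(4.6) + (-1.4)·(-1.4) + (-1.4)·(-1.4) + (-2.4)·(-2.4)) / 4 = 31.2/4 = 7.8
  S = [[4.7, 2.1],
 [2.1, 7.8]].

Step 3 — invert S. det(S) = 4.7·7.8 - (2.1)² = 32.25.
  S^{-1} = (1/det) · [[d, -b], [-b, a]] = [[0.2419, -0.0651],
 [-0.0651, 0.1457]].

Step 4 — quadratic form (x̄ - mu_0)^T · S^{-1} · (x̄ - mu_0):
  S^{-1} · (x̄ - mu_0) = (0.6698, -0.6419),
  (x̄ - mu_0)^T · [...] = (1.8)·(0.6698) + (-3.6)·(-0.6419) = 3.5163.

Step 5 — scale by n: T² = 5 · 3.5163 = 17.5814.

T² ≈ 17.5814


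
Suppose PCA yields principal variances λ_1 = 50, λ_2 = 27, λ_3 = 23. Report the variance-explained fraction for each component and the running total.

Step 1 — total variance = trace(Sigma) = Σ λ_i = 50 + 27 + 23 = 100.

Step 2 — fraction explained by component i = λ_i / Σ λ:
  PC1: 50/100 = 0.5
  PC2: 27/100 = 0.27
  PC3: 23/100 = 0.23

Step 3 — cumulative fraction after k components = (λ_1 + ... + λ_k) / Σ λ:
  k = 1: 50/100 = 0.5
  k = 2: (50 + 27)/100 = 77/100 = 0.77
  k = 3: (50 + 27 + 23)/100 = 100/100 = 1

Summary (fraction, with percent):

explained: PC1 0.5 (50%), PC2 0.27 (27%), PC3 0.23 (23%);  cumulative: 0.5, 0.77, 1


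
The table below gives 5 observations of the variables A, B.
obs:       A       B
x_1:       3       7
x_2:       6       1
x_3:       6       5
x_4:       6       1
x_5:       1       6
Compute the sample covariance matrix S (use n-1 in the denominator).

Step 1 — column means:
  mean(A) = (3 + 6 + 6 + 6 + 1) / 5 = 22/5 = 4.4
  mean(B) = (7 + 1 + 5 + 1 + 6) / 5 = 20/5 = 4

Step 2 — sample covariance S[i,j] = (1/(n-1)) · Σ_k (x_{k,i} - mean_i) · (x_{k,j} - mean_j), with n-1 = 4.
  S[A,A] = ((-1.4)·(-1.4) + (1.6)·(1.6) + (1.6)·(1.6) + (1.6)·(1.6) + (-3.4)·(-3.4)) / 4 = 21.2/4 = 5.3
  S[A,B] = ((-1.4)·(3) + (1.6)·(-3) + (1.6)·(1) + (1.6)·(-3) + (-3.4)·(2)) / 4 = -19/4 = -4.75
  S[B,B] = ((3)·(3) + (-3)·(-3) + (1)·(1) + (-3)·(-3) + (2)·(2)) / 4 = 32/4 = 8

S is symmetric (S[j,i] = S[i,j]). Assembling:

S = [[5.3, -4.75],
 [-4.75, 8]]


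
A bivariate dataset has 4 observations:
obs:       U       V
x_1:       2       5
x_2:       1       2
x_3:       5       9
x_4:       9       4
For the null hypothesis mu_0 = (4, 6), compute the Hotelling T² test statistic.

Step 1 — sample mean vector:
  mean(U) = (2 + 1 + 5 + 9) / 4 = 17/4 = 4.25
  mean(V) = (5 + 2 + 9 + 4) / 4 = 20/4 = 5
  x̄ = (4.25, 5),  deviation x̄ - mu_0 = (4.25, 5) - (4, 6) = (0.25, -1).

Step 2 — sample covariance matrix, S[i,j] = (1/(n-1)) · Σ_k (x_{k,i} - mean_i) · (x_{k,j} - mean_j), divisor n-1 = 3:
  S[U,U] = ((-2.25)·(-2.25) + (-3.25)·(-3.25) + (0.75)·(0.75) + (4.75)·(4.75)) / 3 = 38.75/3 = 12.9167
  S[U,V] = ((-2.25)·(0) + (-3.25)·(-3) + (0.75)·(4) + (4.75)·(-1)) / 3 = 8/3 = 2.6667
  S[V,V] = ((0)·(0) + (-3)·(-3) + (4)·(4) + (-1)·(-1)) / 3 = 26/3 = 8.6667
  S = [[12.9167, 2.6667],
 [2.6667, 8.6667]].

Step 3 — invert S. det(S) = 12.9167·8.6667 - (2.6667)² = 104.8333.
  S^{-1} = (1/det) · [[d, -b], [-b, a]] = [[0.0827, -0.0254],
 [-0.0254, 0.1232]].

Step 4 — quadratic form (x̄ - mu_0)^T · S^{-1} · (x̄ - mu_0):
  S^{-1} · (x̄ - mu_0) = (0.0461, -0.1296),
  (x̄ - mu_0)^T · [...] = (0.25)·(0.0461) + (-1)·(-0.1296) = 0.1411.

Step 5 — scale by n: T² = 4 · 0.1411 = 0.5644.

T² ≈ 0.5644


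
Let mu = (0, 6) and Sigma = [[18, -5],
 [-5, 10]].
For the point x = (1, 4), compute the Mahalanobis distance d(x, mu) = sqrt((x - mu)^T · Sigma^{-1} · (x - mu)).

Step 1 — centre the observation: (x - mu) = (1, -2).

Step 2 — invert Sigma. det(Sigma) = 18·10 - (-5)² = 155.
  Sigma^{-1} = (1/det) · [[d, -b], [-b, a]] = [[0.0645, 0.0323],
 [0.0323, 0.1161]].

Step 3 — form the quadratic (x - mu)^T · Sigma^{-1} · (x - mu):
  Sigma^{-1} · (x - mu) = (0, -0.2).
  (x - mu)^T · [Sigma^{-1} · (x - mu)] = (1)·(0) + (-2)·(-0.2) = 0.4.

Step 4 — take square root: d = √(0.4) ≈ 0.6325.

d(x, mu) = √(0.4) ≈ 0.6325


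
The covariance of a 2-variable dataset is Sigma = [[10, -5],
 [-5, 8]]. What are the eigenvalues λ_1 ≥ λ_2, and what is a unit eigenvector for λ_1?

Step 1 — characteristic polynomial of 2×2 Sigma:
  det(Sigma - λI) = λ² - trace · λ + det = 0.
  trace = 10 + 8 = 18, det = 10·8 - (-5)² = 55.
Step 2 — discriminant:
  Δ = trace² - 4·det = 324 - 220 = 104.
Step 3 — eigenvalues:
  λ = (trace ± √Δ)/2 = (18 ± 10.198)/2,
  λ_1 = 14.099,  λ_2 = 3.901.

Step 4 — unit eigenvector for λ_1: solve (Sigma - λ_1 I)v = 0. First row:
  (10 - 14.099)·v_x + (-5)·v_y = 0, i.e. (-4.099)·v_x + (-5)·v_y = 0,
  so v ∝ (b, λ_1 - a) = (-5, 4.099); multiply by -1 so the first entry is positive: u = (5, -4.099).
  ||u|| = √((5)² + (-4.099)²) = √(41.802) ≈ 6.4654,
  v_1 = u/||u|| ≈ (0.7733, -0.634) (||v_1|| = 1).

λ_1 = 14.099,  λ_2 = 3.901;  v_1 ≈ (0.7733, -0.634)


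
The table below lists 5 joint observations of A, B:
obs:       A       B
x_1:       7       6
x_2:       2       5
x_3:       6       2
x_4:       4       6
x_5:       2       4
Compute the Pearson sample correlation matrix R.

Step 1 — column means:
  mean(A) = (7 + 2 + 6 + 4 + 2) / 5 = 21/5 = 4.2
  mean(B) = (6 + 5 + 2 + 6 + 4) / 5 = 23/5 = 4.6

Step 2 — sample variances and covariances s[i,j] = (1/(n-1)) · Σ_k (x_{k,i} - mean_i) · (x_{k,j} - mean_j), with n-1 = 4:
  s[A,A] = ((2.8)·(2.8) + (-2.2)·(-2.2) + (1.8)·(1.8) + (-0.2)·(-0.2) + (-2.2)·(-2.2)) / 4 = 20.8/4 = 5.2
  s[A,B] = ((2.8)·(1.4) + (-2.2)·(0.4) + (1.8)·(-2.6) + (-0.2)·(1.4) + (-2.2)·(-0.6)) / 4 = -0.6/4 = -0.15
  s[B,B] = ((1.4)·(1.4) + (0.4)·(0.4) + (-2.6)·(-2.6) + (1.4)·(1.4) + (-0.6)·(-0.6)) / 4 = 11.2/4 = 2.8
  Sample standard deviations s_i = √(s[i,i]):
  s(A) = √(5.2) = 2.2804
  s(B) = √(2.8) = 1.6733

Step 3 — r_{ij} = s_{ij} / (s_i · s_j):
  r[A,A] = 1 (diagonal).
  r[A,B] = -0.15 / (2.2804 · 1.6733) = -0.15 / 3.8158 = -0.0393
  r[B,B] = 1 (diagonal).

R is symmetric with unit diagonal. Assembling:

R = [[1, -0.0393],
 [-0.0393, 1]]


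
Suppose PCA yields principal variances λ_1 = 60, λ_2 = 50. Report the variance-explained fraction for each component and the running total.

Step 1 — total variance = trace(Sigma) = Σ λ_i = 60 + 50 = 110.

Step 2 — fraction explained by component i = λ_i / Σ λ:
  PC1: 60/110 = 0.5455
  PC2: 50/110 = 0.4545

Step 3 — cumulative fraction after k components = (λ_1 + ... + λ_k) / Σ λ:
  k = 1: 60/110 = 0.5455
  k = 2: (60 + 50)/110 = 110/110 = 1

Summary (fraction, with percent):

explained: PC1 0.5455 (54.55%), PC2 0.4545 (45.45%);  cumulative: 0.5455, 1


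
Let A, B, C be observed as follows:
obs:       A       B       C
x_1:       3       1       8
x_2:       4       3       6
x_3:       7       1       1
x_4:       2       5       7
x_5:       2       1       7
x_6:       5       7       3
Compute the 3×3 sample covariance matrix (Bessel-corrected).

Step 1 — column means:
  mean(A) = (3 + 4 + 7 + 2 + 2 + 5) / 6 = 23/6 = 3.8333
  mean(B) = (1 + 3 + 1 + 5 + 1 + 7) / 6 = 18/6 = 3
  mean(C) = (8 + 6 + 1 + 7 + 7 + 3) / 6 = 32/6 = 5.3333

Step 2 — sample covariance S[i,j] = (1/(n-1)) · Σ_k (x_{k,i} - mean_i) · (x_{k,j} - mean_j), with n-1 = 5.
  S[A,A] = ((-0.8333)·(-0.8333) + (0.1667)·(0.1667) + (3.1667)·(3.1667) + (-1.8333)·(-1.8333) + (-1.8333)·(-1.8333) + (1.1667)·(1.1667)) / 5 = 18.8333/5 = 3.7667
  S[A,B] = ((-0.8333)·(-2) + (0.1667)·(0) + (3.1667)·(-2) + (-1.8333)·(2) + (-1.8333)·(-2) + (1.1667)·(4)) / 5 = 0/5 = 0
  S[A,C] = ((-0.8333)·(2.6667) + (0.1667)·(0.6667) + (3.1667)·(-4.3333) + (-1.8333)·(1.6667) + (-1.8333)·(1.6667) + (1.1667)·(-2.3333)) / 5 = -24.6667/5 = -4.9333
  S[B,B] = ((-2)·(-2) + (0)·(0) + (-2)·(-2) + (2)·(2) + (-2)·(-2) + (4)·(4)) / 5 = 32/5 = 6.4
  S[B,C] = ((-2)·(2.6667) + (0)·(0.6667) + (-2)·(-4.3333) + (2)·(1.6667) + (-2)·(1.6667) + (4)·(-2.3333)) / 5 = -6/5 = -1.2
  S[C,C] = ((2.6667)·(2.6667) + (0.6667)·(0.6667) + (-4.3333)·(-4.3333) + (1.6667)·(1.6667) + (1.6667)·(1.6667) + (-2.3333)·(-2.3333)) / 5 = 37.3333/5 = 7.4667

S is symmetric (S[j,i] = S[i,j]). Assembling:

S = [[3.7667, 0, -4.9333],
 [0, 6.4, -1.2],
 [-4.9333, -1.2, 7.4667]]


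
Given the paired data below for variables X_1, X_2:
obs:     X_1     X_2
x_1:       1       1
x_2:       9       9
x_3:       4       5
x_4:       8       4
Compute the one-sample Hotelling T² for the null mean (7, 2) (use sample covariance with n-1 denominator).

Step 1 — sample mean vector:
  mean(X_1) = (1 + 9 + 4 + 8) / 4 = 22/4 = 5.5
  mean(X_2) = (1 + 9 + 5 + 4) / 4 = 19/4 = 4.75
  x̄ = (5.5, 4.75),  deviation x̄ - mu_0 = (5.5, 4.75) - (7, 2) = (-1.5, 2.75).

Step 2 — sample covariance matrix, S[i,j] = (1/(n-1)) · Σ_k (x_{k,i} - mean_i) · (x_{k,j} - mean_j), divisor n-1 = 3:
  S[X_1,X_1] = ((-4.5)·(-4.5) + (3.5)·(3.5) + (-1.5)·(-1.5) + (2.5)·(2.5)) / 3 = 41/3 = 13.6667
  S[X_1,X_2] = ((-4.5)·(-3.75) + (3.5)·(4.25) + (-1.5)·(0.25) + (2.5)·(-0.75)) / 3 = 29.5/3 = 9.8333
  S[X_2,X_2] = ((-3.75)·(-3.75) + (4.25)·(4.25) + (0.25)·(0.25) + (-0.75)·(-0.75)) / 3 = 32.75/3 = 10.9167
  S = [[13.6667, 9.8333],
 [9.8333, 10.9167]].

Step 3 — invert S. det(S) = 13.6667·10.9167 - (9.8333)² = 52.5.
  S^{-1} = (1/det) · [[d, -b], [-b, a]] = [[0.2079, -0.1873],
 [-0.1873, 0.2603]].

Step 4 — quadratic form (x̄ - mu_0)^T · S^{-1} · (x̄ - mu_0):
  S^{-1} · (x̄ - mu_0) = (-0.827, 0.9968),
  (x̄ - mu_0)^T · [...] = (-1.5)·(-0.827) + (2.75)·(0.9968) = 3.9817.

Step 5 — scale by n: T² = 4 · 3.9817 = 15.927.

T² ≈ 15.927


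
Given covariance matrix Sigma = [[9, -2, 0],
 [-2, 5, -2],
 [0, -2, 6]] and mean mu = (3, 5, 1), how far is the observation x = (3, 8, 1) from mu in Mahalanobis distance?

Step 1 — centre the observation: (x - mu) = (0, 3, 0).

Step 2 — invert Sigma (cofactor / det for 3×3, or solve directly):
  Sigma^{-1} = [[0.1238, 0.0571, 0.019],
 [0.0571, 0.2571, 0.0857],
 [0.019, 0.0857, 0.1952]].

Step 3 — form the quadratic (x - mu)^T · Sigma^{-1} · (x - mu):
  Sigma^{-1} · (x - mu) = (0.1714, 0.7714, 0.2571).
  (x - mu)^T · [Sigma^{-1} · (x - mu)] = (0)·(0.1714) + (3)·(0.7714) + (0)·(0.2571) = 2.3143.

Step 4 — take square root: d = √(2.3143) ≈ 1.5213.

d(x, mu) = √(2.3143) ≈ 1.5213


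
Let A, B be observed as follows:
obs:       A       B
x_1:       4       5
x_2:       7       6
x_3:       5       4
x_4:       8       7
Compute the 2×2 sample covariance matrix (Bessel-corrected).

Step 1 — column means:
  mean(A) = (4 + 7 + 5 + 8) / 4 = 24/4 = 6
  mean(B) = (5 + 6 + 4 + 7) / 4 = 22/4 = 5.5

Step 2 — sample covariance S[i,j] = (1/(n-1)) · Σ_k (x_{k,i} - mean_i) · (x_{k,j} - mean_j), with n-1 = 3.
  S[A,A] = ((-2)·(-2) + (1)·(1) + (-1)·(-1) + (2)·(2)) / 3 = 10/3 = 3.3333
  S[A,B] = ((-2)·(-0.5) + (1)·(0.5) + (-1)·(-1.5) + (2)·(1.5)) / 3 = 6/3 = 2
  S[B,B] = ((-0.5)·(-0.5) + (0.5)·(0.5) + (-1.5)·(-1.5) + (1.5)·(1.5)) / 3 = 5/3 = 1.6667

S is symmetric (S[j,i] = S[i,j]). Assembling:

S = [[3.3333, 2],
 [2, 1.6667]]


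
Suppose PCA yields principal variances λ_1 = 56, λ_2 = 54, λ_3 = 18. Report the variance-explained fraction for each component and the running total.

Step 1 — total variance = trace(Sigma) = Σ λ_i = 56 + 54 + 18 = 128.

Step 2 — fraction explained by component i = λ_i / Σ λ:
  PC1: 56/128 = 0.4375
  PC2: 54/128 = 0.4219
  PC3: 18/128 = 0.1406

Step 3 — cumulative fraction after k components = (λ_1 + ... + λ_k) / Σ λ:
  k = 1: 56/128 = 0.4375
  k = 2: (56 + 54)/128 = 110/128 = 0.8594
  k = 3: (56 + 54 + 18)/128 = 128/128 = 1

Summary (fraction, with percent):

explained: PC1 0.4375 (43.75%), PC2 0.4219 (42.19%), PC3 0.1406 (14.06%);  cumulative: 0.4375, 0.8594, 1


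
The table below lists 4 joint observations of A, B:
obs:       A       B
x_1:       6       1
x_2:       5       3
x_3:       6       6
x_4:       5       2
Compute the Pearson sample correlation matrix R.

Step 1 — column means:
  mean(A) = (6 + 5 + 6 + 5) / 4 = 22/4 = 5.5
  mean(B) = (1 + 3 + 6 + 2) / 4 = 12/4 = 3

Step 2 — sample variances and covariances s[i,j] = (1/(n-1)) · Σ_k (x_{k,i} - mean_i) · (x_{k,j} - mean_j), with n-1 = 3:
  s[A,A] = ((0.5)·(0.5) + (-0.5)·(-0.5) + (0.5)·(0.5) + (-0.5)·(-0.5)) / 3 = 1/3 = 0.3333
  s[A,B] = ((0.5)·(-2) + (-0.5)·(0) + (0.5)·(3) + (-0.5)·(-1)) / 3 = 1/3 = 0.3333
  s[B,B] = ((-2)·(-2) + (0)·(0) + (3)·(3) + (-1)·(-1)) / 3 = 14/3 = 4.6667
  Sample standard deviations s_i = √(s[i,i]):
  s(A) = √(0.3333) = 0.5774
  s(B) = √(4.6667) = 2.1602

Step 3 — r_{ij} = s_{ij} / (s_i · s_j):
  r[A,A] = 1 (diagonal).
  r[A,B] = 0.3333 / (0.5774 · 2.1602) = 0.3333 / 1.2472 = 0.2673
  r[B,B] = 1 (diagonal).

R is symmetric with unit diagonal. Assembling:

R = [[1, 0.2673],
 [0.2673, 1]]


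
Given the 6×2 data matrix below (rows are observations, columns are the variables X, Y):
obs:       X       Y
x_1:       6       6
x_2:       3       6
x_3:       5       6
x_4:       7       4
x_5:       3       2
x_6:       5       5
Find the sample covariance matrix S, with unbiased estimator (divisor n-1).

Step 1 — column means:
  mean(X) = (6 + 3 + 5 + 7 + 3 + 5) / 6 = 29/6 = 4.8333
  mean(Y) = (6 + 6 + 6 + 4 + 2 + 5) / 6 = 29/6 = 4.8333

Step 2 — sample covariance S[i,j] = (1/(n-1)) · Σ_k (x_{k,i} - mean_i) · (x_{k,j} - mean_j), with n-1 = 5.
  S[X,X] = ((1.1667)·(1.1667) + (-1.8333)·(-1.8333) + (0.1667)·(0.1667) + (2.1667)·(2.1667) + (-1.8333)·(-1.8333) + (0.1667)·(0.1667)) / 5 = 12.8333/5 = 2.5667
  S[X,Y] = ((1.1667)·(1.1667) + (-1.8333)·(1.1667) + (0.1667)·(1.1667) + (2.1667)·(-0.8333) + (-1.8333)·(-2.8333) + (0.1667)·(0.1667)) / 5 = 2.8333/5 = 0.5667
  S[Y,Y] = ((1.1667)·(1.1667) + (1.1667)·(1.1667) + (1.1667)·(1.1667) + (-0.8333)·(-0.8333) + (-2.8333)·(-2.8333) + (0.1667)·(0.1667)) / 5 = 12.8333/5 = 2.5667

S is symmetric (S[j,i] = S[i,j]). Assembling:

S = [[2.5667, 0.5667],
 [0.5667, 2.5667]]


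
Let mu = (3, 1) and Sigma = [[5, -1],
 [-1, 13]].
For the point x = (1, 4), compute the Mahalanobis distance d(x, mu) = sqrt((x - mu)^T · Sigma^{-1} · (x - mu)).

Step 1 — centre the observation: (x - mu) = (-2, 3).

Step 2 — invert Sigma. det(Sigma) = 5·13 - (-1)² = 64.
  Sigma^{-1} = (1/det) · [[d, -b], [-b, a]] = [[0.2031, 0.0156],
 [0.0156, 0.0781]].

Step 3 — form the quadratic (x - mu)^T · Sigma^{-1} · (x - mu):
  Sigma^{-1} · (x - mu) = (-0.3594, 0.2031).
  (x - mu)^T · [Sigma^{-1} · (x - mu)] = (-2)·(-0.3594) + (3)·(0.2031) = 1.3281.

Step 4 — take square root: d = √(1.3281) ≈ 1.1524.

d(x, mu) = √(1.3281) ≈ 1.1524


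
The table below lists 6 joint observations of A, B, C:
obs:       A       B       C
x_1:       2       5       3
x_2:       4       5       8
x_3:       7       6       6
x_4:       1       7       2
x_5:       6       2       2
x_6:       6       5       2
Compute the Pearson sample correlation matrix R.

Step 1 — column means:
  mean(A) = (2 + 4 + 7 + 1 + 6 + 6) / 6 = 26/6 = 4.3333
  mean(B) = (5 + 5 + 6 + 7 + 2 + 5) / 6 = 30/6 = 5
  mean(C) = (3 + 8 + 6 + 2 + 2 + 2) / 6 = 23/6 = 3.8333

Step 2 — sample variances and covariances s[i,j] = (1/(n-1)) · Σ_k (x_{k,i} - mean_i) · (x_{k,j} - mean_j), with n-1 = 5:
  s[A,A] = ((-2.3333)·(-2.3333) + (-0.3333)·(-0.3333) + (2.6667)·(2.6667) + (-3.3333)·(-3.3333) + (1.6667)·(1.6667) + (1.6667)·(1.6667)) / 5 = 29.3333/5 = 5.8667
  s[A,B] = ((-2.3333)·(0) + (-0.3333)·(0) + (2.6667)·(1) + (-3.3333)·(2) + (1.6667)·(-3) + (1.6667)·(0)) / 5 = -9/5 = -1.8
  s[A,C] = ((-2.3333)·(-0.8333) + (-0.3333)·(4.1667) + (2.6667)·(2.1667) + (-3.3333)·(-1.8333) + (1.6667)·(-1.8333) + (1.6667)·(-1.8333)) / 5 = 6.3333/5 = 1.2667
  s[B,B] = ((0)·(0) + (0)·(0) + (1)·(1) + (2)·(2) + (-3)·(-3) + (0)·(0)) / 5 = 14/5 = 2.8
  s[B,C] = ((0)·(-0.8333) + (0)·(4.1667) + (1)·(2.1667) + (2)·(-1.8333) + (-3)·(-1.8333) + (0)·(-1.8333)) / 5 = 4/5 = 0.8
  s[C,C] = ((-0.8333)·(-0.8333) + (4.1667)·(4.1667) + (2.1667)·(2.1667) + (-1.8333)·(-1.8333) + (-1.8333)·(-1.8333) + (-1.8333)·(-1.8333)) / 5 = 32.8333/5 = 6.5667
  Sample standard deviations s_i = √(s[i,i]):
  s(A) = √(5.8667) = 2.4221
  s(B) = √(2.8) = 1.6733
  s(C) = √(6.5667) = 2.5626

Step 3 — r_{ij} = s_{ij} / (s_i · s_j):
  r[A,A] = 1 (diagonal).
  r[A,B] = -1.8 / (2.4221 · 1.6733) = -1.8 / 4.053 = -0.4441
  r[A,C] = 1.2667 / (2.4221 · 2.5626) = 1.2667 / 6.2068 = 0.2041
  r[B,B] = 1 (diagonal).
  r[B,C] = 0.8 / (1.6733 · 2.5626) = 0.8 / 4.288 = 0.1866
  r[C,C] = 1 (diagonal).

R is symmetric with unit diagonal. Assembling:

R = [[1, -0.4441, 0.2041],
 [-0.4441, 1, 0.1866],
 [0.2041, 0.1866, 1]]


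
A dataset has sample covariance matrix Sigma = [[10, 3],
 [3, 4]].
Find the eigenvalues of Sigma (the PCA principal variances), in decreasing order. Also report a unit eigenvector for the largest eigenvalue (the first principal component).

Step 1 — characteristic polynomial of 2×2 Sigma:
  det(Sigma - λI) = λ² - trace · λ + det = 0.
  trace = 10 + 4 = 14, det = 10·4 - (3)² = 31.
Step 2 — discriminant:
  Δ = trace² - 4·det = 196 - 124 = 72.
Step 3 — eigenvalues:
  λ = (trace ± √Δ)/2 = (14 ± 8.4853)/2,
  λ_1 = 11.2426,  λ_2 = 2.7574.

Step 4 — unit eigenvector for λ_1: solve (Sigma - λ_1 I)v = 0. First row:
  (10 - 11.2426)·v_x + (3)·v_y = 0, i.e. (-1.2426)·v_x + (3)·v_y = 0,
  so v ∝ (b, λ_1 - a) = (3, 1.2426) = u.
  ||u|| = √((3)² + (1.2426)²) = √(10.5442) ≈ 3.2472,
  v_1 = u/||u|| ≈ (0.9239, 0.3827) (||v_1|| = 1).

λ_1 = 11.2426,  λ_2 = 2.7574;  v_1 ≈ (0.9239, 0.3827)


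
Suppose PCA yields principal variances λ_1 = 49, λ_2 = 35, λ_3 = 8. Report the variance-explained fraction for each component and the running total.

Step 1 — total variance = trace(Sigma) = Σ λ_i = 49 + 35 + 8 = 92.

Step 2 — fraction explained by component i = λ_i / Σ λ:
  PC1: 49/92 = 0.5326
  PC2: 35/92 = 0.3804
  PC3: 8/92 = 0.087

Step 3 — cumulative fraction after k components = (λ_1 + ... + λ_k) / Σ λ:
  k = 1: 49/92 = 0.5326
  k = 2: (49 + 35)/92 = 84/92 = 0.913
  k = 3: (49 + 35 + 8)/92 = 92/92 = 1

Summary (fraction, with percent):

explained: PC1 0.5326 (53.26%), PC2 0.3804 (38.04%), PC3 0.087 (8.7%);  cumulative: 0.5326, 0.913, 1


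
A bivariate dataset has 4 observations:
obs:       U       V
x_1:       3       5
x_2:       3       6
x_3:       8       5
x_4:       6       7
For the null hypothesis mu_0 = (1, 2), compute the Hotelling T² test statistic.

Step 1 — sample mean vector:
  mean(U) = (3 + 3 + 8 + 6) / 4 = 20/4 = 5
  mean(V) = (5 + 6 + 5 + 7) / 4 = 23/4 = 5.75
  x̄ = (5, 5.75),  deviation x̄ - mu_0 = (5, 5.75) - (1, 2) = (4, 3.75).

Step 2 — sample covariance matrix, S[i,j] = (1/(n-1)) · Σ_k (x_{k,i} - mean_i) · (x_{k,j} - mean_j), divisor n-1 = 3:
  S[U,U] = ((-2)·(-2) + (-2)·(-2) + (3)·(3) + (1)·(1)) / 3 = 18/3 = 6
  S[U,V] = ((-2)·(-0.75) + (-2)·(0.25) + (3)·(-0.75) + (1)·(1.25)) / 3 = 0/3 = 0
  S[V,V] = ((-0.75)·(-0.75) + (0.25)·(0.25) + (-0.75)·(-0.75) + (1.25)·(1.25)) / 3 = 2.75/3 = 0.9167
  S = [[6, 0],
 [0, 0.9167]].

Step 3 — invert S. det(S) = 6·0.9167 - (0)² = 5.5.
  S^{-1} = (1/det) · [[d, -b], [-b, a]] = [[0.1667, 0],
 [0, 1.0909]].

Step 4 — quadratic form (x̄ - mu_0)^T · S^{-1} · (x̄ - mu_0):
  S^{-1} · (x̄ - mu_0) = (0.6667, 4.0909),
  (x̄ - mu_0)^T · [...] = (4)·(0.6667) + (3.75)·(4.0909) = 18.0076.

Step 5 — scale by n: T² = 4 · 18.0076 = 72.0303.

T² ≈ 72.0303


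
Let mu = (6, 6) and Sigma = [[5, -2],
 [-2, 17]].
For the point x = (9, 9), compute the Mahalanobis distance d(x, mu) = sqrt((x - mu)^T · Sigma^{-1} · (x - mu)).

Step 1 — centre the observation: (x - mu) = (3, 3).

Step 2 — invert Sigma. det(Sigma) = 5·17 - (-2)² = 81.
  Sigma^{-1} = (1/det) · [[d, -b], [-b, a]] = [[0.2099, 0.0247],
 [0.0247, 0.0617]].

Step 3 — form the quadratic (x - mu)^T · Sigma^{-1} · (x - mu):
  Sigma^{-1} · (x - mu) = (0.7037, 0.2593).
  (x - mu)^T · [Sigma^{-1} · (x - mu)] = (3)·(0.7037) + (3)·(0.2593) = 2.8889.

Step 4 — take square root: d = √(2.8889) ≈ 1.6997.

d(x, mu) = √(2.8889) ≈ 1.6997


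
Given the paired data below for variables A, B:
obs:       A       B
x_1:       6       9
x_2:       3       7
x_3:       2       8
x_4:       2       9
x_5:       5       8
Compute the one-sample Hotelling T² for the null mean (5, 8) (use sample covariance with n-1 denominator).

Step 1 — sample mean vector:
  mean(A) = (6 + 3 + 2 + 2 + 5) / 5 = 18/5 = 3.6
  mean(B) = (9 + 7 + 8 + 9 + 8) / 5 = 41/5 = 8.2
  x̄ = (3.6, 8.2),  deviation x̄ - mu_0 = (3.6, 8.2) - (5, 8) = (-1.4, 0.2).

Step 2 — sample covariance matrix, S[i,j] = (1/(n-1)) · Σ_k (x_{k,i} - mean_i) · (x_{k,j} - mean_j), divisor n-1 = 4:
  S[A,A] = ((2.4)·(2.4) + (-0.6)·(-0.6) + (-1.6)·(-1.6) + (-1.6)·(-1.6) + (1.4)·(1.4)) / 4 = 13.2/4 = 3.3
  S[A,B] = ((2.4)·(0.8) + (-0.6)·(-1.2) + (-1.6)·(-0.2) + (-1.6)·(0.8) + (1.4)·(-0.2)) / 4 = 1.4/4 = 0.35
  S[B,B] = ((0.8)·(0.8) + (-1.2)·(-1.2) + (-0.2)·(-0.2) + (0.8)·(0.8) + (-0.2)·(-0.2)) / 4 = 2.8/4 = 0.7
  S = [[3.3, 0.35],
 [0.35, 0.7]].

Step 3 — invert S. det(S) = 3.3·0.7 - (0.35)² = 2.1875.
  S^{-1} = (1/det) · [[d, -b], [-b, a]] = [[0.32, -0.16],
 [-0.16, 1.5086]].

Step 4 — quadratic form (x̄ - mu_0)^T · S^{-1} · (x̄ - mu_0):
  S^{-1} · (x̄ - mu_0) = (-0.48, 0.5257),
  (x̄ - mu_0)^T · [...] = (-1.4)·(-0.48) + (0.2)·(0.5257) = 0.7771.

Step 5 — scale by n: T² = 5 · 0.7771 = 3.8857.

T² ≈ 3.8857


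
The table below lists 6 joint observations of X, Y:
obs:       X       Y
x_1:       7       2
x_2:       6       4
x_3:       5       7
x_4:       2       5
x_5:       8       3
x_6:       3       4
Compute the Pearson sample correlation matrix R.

Step 1 — column means:
  mean(X) = (7 + 6 + 5 + 2 + 8 + 3) / 6 = 31/6 = 5.1667
  mean(Y) = (2 + 4 + 7 + 5 + 3 + 4) / 6 = 25/6 = 4.1667

Step 2 — sample variances and covariances s[i,j] = (1/(n-1)) · Σ_k (x_{k,i} - mean_i) · (x_{k,j} - mean_j), with n-1 = 5:
  s[X,X] = ((1.8333)·(1.8333) + (0.8333)·(0.8333) + (-0.1667)·(-0.1667) + (-3.1667)·(-3.1667) + (2.8333)·(2.8333) + (-2.1667)·(-2.1667)) / 5 = 26.8333/5 = 5.3667
  s[X,Y] = ((1.8333)·(-2.1667) + (0.8333)·(-0.1667) + (-0.1667)·(2.8333) + (-3.1667)·(0.8333) + (2.8333)·(-1.1667) + (-2.1667)·(-0.1667)) / 5 = -10.1667/5 = -2.0333
  s[Y,Y] = ((-2.1667)·(-2.1667) + (-0.1667)·(-0.1667) + (2.8333)·(2.8333) + (0.8333)·(0.8333) + (-1.1667)·(-1.1667) + (-0.1667)·(-0.1667)) / 5 = 14.8333/5 = 2.9667
  Sample standard deviations s_i = √(s[i,i]):
  s(X) = √(5.3667) = 2.3166
  s(Y) = √(2.9667) = 1.7224

Step 3 — r_{ij} = s_{ij} / (s_i · s_j):
  r[X,X] = 1 (diagonal).
  r[X,Y] = -2.0333 / (2.3166 · 1.7224) = -2.0333 / 3.9901 = -0.5096
  r[Y,Y] = 1 (diagonal).

R is symmetric with unit diagonal. Assembling:

R = [[1, -0.5096],
 [-0.5096, 1]]


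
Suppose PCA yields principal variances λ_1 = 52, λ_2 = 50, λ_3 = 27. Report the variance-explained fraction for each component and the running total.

Step 1 — total variance = trace(Sigma) = Σ λ_i = 52 + 50 + 27 = 129.

Step 2 — fraction explained by component i = λ_i / Σ λ:
  PC1: 52/129 = 0.4031
  PC2: 50/129 = 0.3876
  PC3: 27/129 = 0.2093

Step 3 — cumulative fraction after k components = (λ_1 + ... + λ_k) / Σ λ:
  k = 1: 52/129 = 0.4031
  k = 2: (52 + 50)/129 = 102/129 = 0.7907
  k = 3: (52 + 50 + 27)/129 = 129/129 = 1

Summary (fraction, with percent):

explained: PC1 0.4031 (40.31%), PC2 0.3876 (38.76%), PC3 0.2093 (20.93%);  cumulative: 0.4031, 0.7907, 1


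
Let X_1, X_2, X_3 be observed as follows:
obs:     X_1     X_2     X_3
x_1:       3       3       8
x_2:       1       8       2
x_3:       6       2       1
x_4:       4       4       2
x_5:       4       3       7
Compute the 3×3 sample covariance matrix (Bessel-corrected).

Step 1 — column means:
  mean(X_1) = (3 + 1 + 6 + 4 + 4) / 5 = 18/5 = 3.6
  mean(X_2) = (3 + 8 + 2 + 4 + 3) / 5 = 20/5 = 4
  mean(X_3) = (8 + 2 + 1 + 2 + 7) / 5 = 20/5 = 4

Step 2 — sample covariance S[i,j] = (1/(n-1)) · Σ_k (x_{k,i} - mean_i) · (x_{k,j} - mean_j), with n-1 = 4.
  S[X_1,X_1] = ((-0.6)·(-0.6) + (-2.6)·(-2.6) + (2.4)·(2.4) + (0.4)·(0.4) + (0.4)·(0.4)) / 4 = 13.2/4 = 3.3
  S[X_1,X_2] = ((-0.6)·(-1) + (-2.6)·(4) + (2.4)·(-2) + (0.4)·(0) + (0.4)·(-1)) / 4 = -15/4 = -3.75
  S[X_1,X_3] = ((-0.6)·(4) + (-2.6)·(-2) + (2.4)·(-3) + (0.4)·(-2) + (0.4)·(3)) / 4 = -4/4 = -1
  S[X_2,X_2] = ((-1)·(-1) + (4)·(4) + (-2)·(-2) + (0)·(0) + (-1)·(-1)) / 4 = 22/4 = 5.5
  S[X_2,X_3] = ((-1)·(4) + (4)·(-2) + (-2)·(-3) + (0)·(-2) + (-1)·(3)) / 4 = -9/4 = -2.25
  S[X_3,X_3] = ((4)·(4) + (-2)·(-2) + (-3)·(-3) + (-2)·(-2) + (3)·(3)) / 4 = 42/4 = 10.5

S is symmetric (S[j,i] = S[i,j]). Assembling:

S = [[3.3, -3.75, -1],
 [-3.75, 5.5, -2.25],
 [-1, -2.25, 10.5]]


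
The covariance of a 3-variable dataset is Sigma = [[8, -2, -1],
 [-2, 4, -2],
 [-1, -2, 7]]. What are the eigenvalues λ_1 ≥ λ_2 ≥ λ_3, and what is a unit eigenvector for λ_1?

Step 1 — characteristic polynomial p(λ) = det(λI - Sigma) = λ³ - tr·λ² + c_1·λ - det, where tr = trace, c_1 = sum of the principal 2×2 minors, det = det(Sigma):
  tr = 8 + 4 + 7 = 19,
  c_1 = (8·4 - (-2)²) + (8·7 - (-1)²) + (4·7 - (-2)²) = 28 + 55 + 24 = 107,
  det = 8·(4·7 - (-2)²) - (-2)·((-2)·7 - (-2)·(-1)) + (-1)·((-2)·(-2) - 4·(-1)) = 8·(24) - (-2)·(-16) + (-1)·(8) = 152.
  So p(λ) = λ³ - 19λ² + 107λ - 152.
Step 2 — look for an integer root (rational root theorem: any rational root is an integer divisor of 152). Testing λ = 8:
  p(8) = 512 - 1216 + 856 - 152 = 0  ✓
  Dividing out (λ - 8): p(λ) = (λ - 8)(λ² - 11λ + 19).
Step 3 — remaining eigenvalues from the quadratic λ² - 11λ + 19 = 0:
  Δ = 11² - 4·19 = 121 - 76 = 45,  λ = (11 ± √45)/2 = (11 ± 6.7082)/2 ≈ 8.8541 or 2.1459.
  Sorted: λ_1 = 8.8541,  λ_2 = 8,  λ_3 = 2.1459  (check: sum = 19 = tr ✓).

Step 4 — unit eigenvector for λ_1 ≈ 8.8541: v spans the null space of (Sigma - λ_1 I), whose rows are
  r_1 = (-0.8541, -2, -1),  r_2 = (-2, -4.8541, -2),  r_3 = (-1, -2, -1.8541).
  v is orthogonal to every row, so take v ∝ r_1 × r_2 = ((-2)·(-2) - (-1)·(-4.8541), (-1)·(-2) - (-0.8541)·(-2), (-0.8541)·(-4.8541) - (-2)·(-2)) ≈ (-0.8541, 0.2918, 0.1459).
  Rescale (multiply by -1 so the first nonzero entry is positive): u = (0.8541, -0.2918, -0.1459).
  ||u|| = √((0.8541)² + (-0.2918)² + (-0.1459)²) = √(0.8359) ≈ 0.9143,  v_1 = u/||u|| ≈ (0.9342, -0.3192, -0.1596) (||v_1|| = 1).

λ_1 = 8.8541,  λ_2 = 8,  λ_3 = 2.1459;  v_1 ≈ (0.9342, -0.3192, -0.1596)


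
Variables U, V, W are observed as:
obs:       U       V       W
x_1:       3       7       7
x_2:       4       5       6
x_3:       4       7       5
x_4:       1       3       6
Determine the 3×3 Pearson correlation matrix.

Step 1 — column means:
  mean(U) = (3 + 4 + 4 + 1) / 4 = 12/4 = 3
  mean(V) = (7 + 5 + 7 + 3) / 4 = 22/4 = 5.5
  mean(W) = (7 + 6 + 5 + 6) / 4 = 24/4 = 6

Step 2 — sample variances and covariances s[i,j] = (1/(n-1)) · Σ_k (x_{k,i} - mean_i) · (x_{k,j} - mean_j), with n-1 = 3:
  s[U,U] = ((0)·(0) + (1)·(1) + (1)·(1) + (-2)·(-2)) / 3 = 6/3 = 2
  s[U,V] = ((0)·(1.5) + (1)·(-0.5) + (1)·(1.5) + (-2)·(-2.5)) / 3 = 6/3 = 2
  s[U,W] = ((0)·(1) + (1)·(0) + (1)·(-1) + (-2)·(0)) / 3 = -1/3 = -0.3333
  s[V,V] = ((1.5)·(1.5) + (-0.5)·(-0.5) + (1.5)·(1.5) + (-2.5)·(-2.5)) / 3 = 11/3 = 3.6667
  s[V,W] = ((1.5)·(1) + (-0.5)·(0) + (1.5)·(-1) + (-2.5)·(0)) / 3 = 0/3 = 0
  s[W,W] = ((1)·(1) + (0)·(0) + (-1)·(-1) + (0)·(0)) / 3 = 2/3 = 0.6667
  Sample standard deviations s_i = √(s[i,i]):
  s(U) = √(2) = 1.4142
  s(V) = √(3.6667) = 1.9149
  s(W) = √(0.6667) = 0.8165

Step 3 — r_{ij} = s_{ij} / (s_i · s_j):
  r[U,U] = 1 (diagonal).
  r[U,V] = 2 / (1.4142 · 1.9149) = 2 / 2.708 = 0.7385
  r[U,W] = -0.3333 / (1.4142 · 0.8165) = -0.3333 / 1.1547 = -0.2887
  r[V,V] = 1 (diagonal).
  r[V,W] = 0 / (1.9149 · 0.8165) = 0 / 1.5635 = 0
  r[W,W] = 1 (diagonal).

R is symmetric with unit diagonal. Assembling:

R = [[1, 0.7385, -0.2887],
 [0.7385, 1, 0],
 [-0.2887, 0, 1]]


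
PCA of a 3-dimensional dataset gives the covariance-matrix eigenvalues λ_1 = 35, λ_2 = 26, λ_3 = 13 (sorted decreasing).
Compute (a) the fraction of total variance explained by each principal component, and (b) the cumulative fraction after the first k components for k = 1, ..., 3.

Step 1 — total variance = trace(Sigma) = Σ λ_i = 35 + 26 + 13 = 74.

Step 2 — fraction explained by component i = λ_i / Σ λ:
  PC1: 35/74 = 0.473
  PC2: 26/74 = 0.3514
  PC3: 13/74 = 0.1757

Step 3 — cumulative fraction after k components = (λ_1 + ... + λ_k) / Σ λ:
  k = 1: 35/74 = 0.473
  k = 2: (35 + 26)/74 = 61/74 = 0.8243
  k = 3: (35 + 26 + 13)/74 = 74/74 = 1

Summary (fraction, with percent):

explained: PC1 0.473 (47.3%), PC2 0.3514 (35.14%), PC3 0.1757 (17.57%);  cumulative: 0.473, 0.8243, 1


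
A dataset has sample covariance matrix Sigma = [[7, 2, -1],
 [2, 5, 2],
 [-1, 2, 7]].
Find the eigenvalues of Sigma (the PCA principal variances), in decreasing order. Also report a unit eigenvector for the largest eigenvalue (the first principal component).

Step 1 — characteristic polynomial p(λ) = det(λI - Sigma) = λ³ - tr·λ² + c_1·λ - det, where tr = trace, c_1 = sum of the principal 2×2 minors, det = det(Sigma):
  tr = 7 + 5 + 7 = 19,
  c_1 = (7·5 - (2)²) + (7·7 - (-1)²) + (5·7 - (2)²) = 31 + 48 + 31 = 110,
  det = 7·(5·7 - (2)²) - (2)·((2)·7 - (2)·(-1)) + (-1)·((2)·(2) - 5·(-1)) = 7·(31) - (2)·(16) + (-1)·(9) = 176.
  So p(λ) = λ³ - 19λ² + 110λ - 176.
Step 2 — look for an integer root (rational root theorem: any rational root is an integer divisor of 176). Testing λ = 8:
  p(8) = 512 - 1216 + 880 - 176 = 0  ✓
  Dividing out (λ - 8): p(λ) = (λ - 8)(λ² - 11λ + 22).
Step 3 — remaining eigenvalues from the quadratic λ² - 11λ + 22 = 0:
  Δ = 11² - 4·22 = 121 - 88 = 33,  λ = (11 ± √33)/2 = (11 ± 5.7446)/2 ≈ 8.3723 or 2.6277.
  Sorted: λ_1 = 8.3723,  λ_2 = 8,  λ_3 = 2.6277  (check: sum = 19 = tr ✓).

Step 4 — unit eigenvector for λ_1 ≈ 8.3723: v spans the null space of (Sigma - λ_1 I), whose rows are
  r_1 = (-1.3723, 2, -1),  r_2 = (2, -3.3723, 2),  r_3 = (-1, 2, -1.3723).
  v is orthogonal to every row, so take v ∝ r_1 × r_2 = ((2)·(2) - (-1)·(-3.3723), (-1)·(2) - (-1.3723)·(2), (-1.3723)·(-3.3723) - (2)·(2)) ≈ (0.6277, 0.7446, 0.6277).
  Let u = (0.6277, 0.7446, 0.6277).
  ||u|| = √((0.6277)² + (0.7446)² + (0.6277)²) = √(1.3424) ≈ 1.1586,  v_1 = u/||u|| ≈ (0.5418, 0.6426, 0.5418) (||v_1|| = 1).

λ_1 = 8.3723,  λ_2 = 8,  λ_3 = 2.6277;  v_1 ≈ (0.5418, 0.6426, 0.5418)


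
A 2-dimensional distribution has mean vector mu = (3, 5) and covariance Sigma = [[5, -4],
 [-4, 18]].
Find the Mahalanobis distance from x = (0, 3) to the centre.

Step 1 — centre the observation: (x - mu) = (-3, -2).

Step 2 — invert Sigma. det(Sigma) = 5·18 - (-4)² = 74.
  Sigma^{-1} = (1/det) · [[d, -b], [-b, a]] = [[0.2432, 0.0541],
 [0.0541, 0.0676]].

Step 3 — form the quadratic (x - mu)^T · Sigma^{-1} · (x - mu):
  Sigma^{-1} · (x - mu) = (-0.8378, -0.2973).
  (x - mu)^T · [Sigma^{-1} · (x - mu)] = (-3)·(-0.8378) + (-2)·(-0.2973) = 3.1081.

Step 4 — take square root: d = √(3.1081) ≈ 1.763.

d(x, mu) = √(3.1081) ≈ 1.763


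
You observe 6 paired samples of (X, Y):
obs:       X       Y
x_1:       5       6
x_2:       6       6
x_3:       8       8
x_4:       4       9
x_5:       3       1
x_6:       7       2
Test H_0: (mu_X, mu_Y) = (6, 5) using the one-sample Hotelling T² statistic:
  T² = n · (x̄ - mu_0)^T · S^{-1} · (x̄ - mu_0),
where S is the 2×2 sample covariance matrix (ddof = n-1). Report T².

Step 1 — sample mean vector:
  mean(X) = (5 + 6 + 8 + 4 + 3 + 7) / 6 = 33/6 = 5.5
  mean(Y) = (6 + 6 + 8 + 9 + 1 + 2) / 6 = 32/6 = 5.3333
  x̄ = (5.5, 5.3333),  deviation x̄ - mu_0 = (5.5, 5.3333) - (6, 5) = (-0.5, 0.3333).

Step 2 — sample covariance matrix, S[i,j] = (1/(n-1)) · Σ_k (x_{k,i} - mean_i) · (x_{k,j} - mean_j), divisor n-1 = 5:
  S[X,X] = ((-0.5)·(-0.5) + (0.5)·(0.5) + (2.5)·(2.5) + (-1.5)·(-1.5) + (-2.5)·(-2.5) + (1.5)·(1.5)) / 5 = 17.5/5 = 3.5
  S[X,Y] = ((-0.5)·(0.6667) + (0.5)·(0.6667) + (2.5)·(2.6667) + (-1.5)·(3.6667) + (-2.5)·(-4.3333) + (1.5)·(-3.3333)) / 5 = 7/5 = 1.4
  S[Y,Y] = ((0.6667)·(0.6667) + (0.6667)·(0.6667) + (2.6667)·(2.6667) + (3.6667)·(3.6667) + (-4.3333)·(-4.3333) + (-3.3333)·(-3.3333)) / 5 = 51.3333/5 = 10.2667
  S = [[3.5, 1.4],
 [1.4, 10.2667]].

Step 3 — invert S. det(S) = 3.5·10.2667 - (1.4)² = 33.9733.
  S^{-1} = (1/det) · [[d, -b], [-b, a]] = [[0.3022, -0.0412],
 [-0.0412, 0.103]].

Step 4 — quadratic form (x̄ - mu_0)^T · S^{-1} · (x̄ - mu_0):
  S^{-1} · (x̄ - mu_0) = (-0.1648, 0.0549),
  (x̄ - mu_0)^T · [...] = (-0.5)·(-0.1648) + (0.3333)·(0.0549) = 0.1007.

Step 5 — scale by n: T² = 6 · 0.1007 = 0.6044.

T² ≈ 0.6044
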